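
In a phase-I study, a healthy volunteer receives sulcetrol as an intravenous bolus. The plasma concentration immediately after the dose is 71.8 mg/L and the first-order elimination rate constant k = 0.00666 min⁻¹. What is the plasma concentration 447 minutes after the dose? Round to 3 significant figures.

C(t) = C₀ e^(−kt) = 71.8 × e^(−0.006660 × 447) = 71.8 × e^(−2.977) = 71.8 × 0.05094 ≈ 3.66 mg/L

3.66 mg/L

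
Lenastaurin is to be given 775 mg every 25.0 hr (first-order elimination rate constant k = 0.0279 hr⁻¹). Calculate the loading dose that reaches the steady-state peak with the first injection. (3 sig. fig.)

1540 mg

Accumulation ratio R = 1 / (1 − e^(−kτ)) = 1 / (1 − e^(−0.02790×25.0)) = 1 / (1 − 0.4978) = 1.991
Loading dose = maintenance dose × R = 775 × 1.991 ≈ 1540 mg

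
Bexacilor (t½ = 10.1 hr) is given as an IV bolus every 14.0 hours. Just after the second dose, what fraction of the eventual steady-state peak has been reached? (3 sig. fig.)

0.854

k = ln 2 / 10.1 = 0.06863 hr⁻¹
f_n = 1 − e^(−nkτ) = 1 − e^(−2 × 0.06863 × 14.0) = 1 − e^(−1.922) = 1 − 0.1464 ≈ 0.854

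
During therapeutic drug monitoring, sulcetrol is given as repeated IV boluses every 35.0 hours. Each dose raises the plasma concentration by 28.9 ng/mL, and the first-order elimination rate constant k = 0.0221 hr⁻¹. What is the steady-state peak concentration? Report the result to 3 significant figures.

Fraction remaining after one interval: e^(−kτ) = e^(−0.02210 × 35.0) = 0.4614
R = 1 / (1 − 0.4614) = 1.857
Css,max = 28.9 × 1.857 ≈ 53.7 ng/mL

53.7 ng/mL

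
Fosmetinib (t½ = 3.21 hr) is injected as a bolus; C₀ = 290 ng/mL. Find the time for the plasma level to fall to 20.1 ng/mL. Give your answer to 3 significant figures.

k = ln 2 / 3.21 = 0.2159 hr⁻¹
C(t) = C₀ e^(−kt)  ⇒  t = ln(C₀/C) / k
t = ln(290/20.1) / 0.2159 = 2.669 / 0.2159 ≈ 12.4 hours

12.4 hours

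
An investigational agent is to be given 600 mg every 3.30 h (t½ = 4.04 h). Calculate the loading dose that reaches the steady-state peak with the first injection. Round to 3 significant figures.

k = ln 2 / 4.04 = 0.1716 h⁻¹
Accumulation ratio R = 1 / (1 − e^(−kτ)) = 1 / (1 − e^(−0.1716×3.30)) = 1 / (1 − 0.5677) = 2.313
Loading dose = maintenance dose × R = 600 × 2.313 ≈ 1390 mg

1390 mg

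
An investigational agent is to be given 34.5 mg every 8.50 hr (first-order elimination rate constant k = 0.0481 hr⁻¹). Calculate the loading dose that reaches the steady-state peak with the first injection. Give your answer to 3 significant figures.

Accumulation ratio R = 1 / (1 − e^(−kτ)) = 1 / (1 − e^(−0.04810×8.50)) = 1 / (1 − 0.6644) = 2.980
Loading dose = maintenance dose × R = 34.5 × 2.980 ≈ 103 mg

103 mg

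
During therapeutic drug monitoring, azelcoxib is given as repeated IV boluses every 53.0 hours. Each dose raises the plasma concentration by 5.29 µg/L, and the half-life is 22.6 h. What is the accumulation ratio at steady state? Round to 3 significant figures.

1.25

k = ln 2 / 22.6 = 0.03067 h⁻¹
Fraction remaining after one interval: e^(−kτ) = e^(−0.03067 × 53.0) = 0.1968
R = 1 / (1 − 0.1968) = 1 / 0.8032 ≈ 1.25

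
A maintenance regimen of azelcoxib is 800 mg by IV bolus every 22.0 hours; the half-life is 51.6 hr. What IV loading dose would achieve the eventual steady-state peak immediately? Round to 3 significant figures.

3130 mg

k = ln 2 / 51.6 = 0.01343 hr⁻¹
Accumulation ratio R = 1 / (1 − e^(−kτ)) = 1 / (1 − e^(−0.01343×22.0)) = 1 / (1 − 0.7441) = 3.908
Loading dose = maintenance dose × R = 800 × 3.908 ≈ 3130 mg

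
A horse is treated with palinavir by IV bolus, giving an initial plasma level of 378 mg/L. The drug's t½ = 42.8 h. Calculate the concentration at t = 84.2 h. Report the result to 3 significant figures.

k = ln 2 / 42.8 = 0.01620 h⁻¹
C(t) = C₀ e^(−kt) = 378 × e^(−0.01620 × 84.2) = 378 × e^(−1.364) = 378 × 0.2557 ≈ 96.7 mg/L

96.7 mg/L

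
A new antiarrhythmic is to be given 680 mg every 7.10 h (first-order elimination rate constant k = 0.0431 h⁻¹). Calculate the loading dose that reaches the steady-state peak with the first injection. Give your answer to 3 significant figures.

Accumulation ratio R = 1 / (1 − e^(−kτ)) = 1 / (1 − e^(−0.04310×7.10)) = 1 / (1 − 0.7364) = 3.793
Loading dose = maintenance dose × R = 680 × 3.793 ≈ 2580 mg

2580 mg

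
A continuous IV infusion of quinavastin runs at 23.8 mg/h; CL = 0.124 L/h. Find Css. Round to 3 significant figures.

Css = infusion rate / CL = 23.8 / 0.124 ≈ 192 µg/mL

192 µg/mL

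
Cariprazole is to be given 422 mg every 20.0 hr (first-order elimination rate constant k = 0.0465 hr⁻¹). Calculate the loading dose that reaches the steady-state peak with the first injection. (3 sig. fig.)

Accumulation ratio R = 1 / (1 − e^(−kτ)) = 1 / (1 − e^(−0.04650×20.0)) = 1 / (1 − 0.3946) = 1.652
Loading dose = maintenance dose × R = 422 × 1.652 ≈ 697 mg

697 mg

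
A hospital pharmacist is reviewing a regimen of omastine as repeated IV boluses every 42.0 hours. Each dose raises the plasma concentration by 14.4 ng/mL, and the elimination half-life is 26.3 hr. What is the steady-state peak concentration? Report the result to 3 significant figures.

21.5 ng/mL

k = ln 2 / 26.3 = 0.02636 hr⁻¹
Fraction remaining after one interval: e^(−kτ) = e^(−0.02636 × 42.0) = 0.3306
R = 1 / (1 − 0.3306) = 1.494
Css,max = 14.4 × 1.494 ≈ 21.5 ng/mL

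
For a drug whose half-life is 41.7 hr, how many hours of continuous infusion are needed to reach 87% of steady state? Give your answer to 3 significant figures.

123 hours

k = ln 2 / 41.7 = 0.01662 hr⁻¹
f = 1 − e^(−kt)  ⇒  t = −ln(1 − f) / k
t = −ln(1 − 0.87) / 0.01662 = 2.040 / 0.01662 ≈ 123 hours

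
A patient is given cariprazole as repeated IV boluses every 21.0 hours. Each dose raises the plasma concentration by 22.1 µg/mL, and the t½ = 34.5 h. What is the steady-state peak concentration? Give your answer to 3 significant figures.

k = ln 2 / 34.5 = 0.02009 h⁻¹
Fraction remaining after one interval: e^(−kτ) = e^(−0.02009 × 21.0) = 0.6558
R = 1 / (1 − 0.6558) = 2.905
Css,max = 22.1 × 2.905 ≈ 64.2 µg/mL

64.2 µg/mL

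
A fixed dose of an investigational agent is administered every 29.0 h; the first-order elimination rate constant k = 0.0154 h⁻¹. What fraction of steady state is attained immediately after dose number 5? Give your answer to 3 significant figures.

f_n = 1 − e^(−nkτ) = 1 − e^(−5 × 0.01540 × 29.0) = 1 − e^(−2.233) = 1 − 0.1072 ≈ 0.893

0.893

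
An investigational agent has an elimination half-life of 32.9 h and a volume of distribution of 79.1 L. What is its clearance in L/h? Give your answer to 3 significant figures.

k = ln 2 / t½ = ln 2 / 32.9 = 0.02107 h⁻¹
CL = k · V = 0.02107 × 79.1 ≈ 1.67 L/h

1.67 L/h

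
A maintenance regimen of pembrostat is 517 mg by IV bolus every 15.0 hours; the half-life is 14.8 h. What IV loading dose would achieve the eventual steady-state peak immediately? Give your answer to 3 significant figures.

1020 mg

k = ln 2 / 14.8 = 0.04683 h⁻¹
Accumulation ratio R = 1 / (1 − e^(−kτ)) = 1 / (1 − e^(−0.04683×15.0)) = 1 / (1 − 0.4953) = 1.982
Loading dose = maintenance dose × R = 517 × 1.982 ≈ 1020 mg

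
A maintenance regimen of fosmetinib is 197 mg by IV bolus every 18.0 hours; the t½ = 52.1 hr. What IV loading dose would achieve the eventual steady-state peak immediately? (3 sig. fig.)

925 mg

k = ln 2 / 52.1 = 0.01330 hr⁻¹
Accumulation ratio R = 1 / (1 − e^(−kτ)) = 1 / (1 − e^(−0.01330×18.0)) = 1 / (1 − 0.7870) = 4.696
Loading dose = maintenance dose × R = 197 × 4.696 ≈ 925 mg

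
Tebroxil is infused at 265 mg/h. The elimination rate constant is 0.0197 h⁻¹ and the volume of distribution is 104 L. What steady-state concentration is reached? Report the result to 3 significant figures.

CL = k · V = 0.0197 × 104 = 2.049 L/h
Css = rate / CL = 265 / 2.049 ≈ 129 µg/mL

129 µg/mL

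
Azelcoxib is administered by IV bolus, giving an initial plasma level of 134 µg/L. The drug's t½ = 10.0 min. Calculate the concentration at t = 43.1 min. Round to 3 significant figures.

k = ln 2 / 10.0 = 0.06931 min⁻¹
C(t) = C₀ e^(−kt) = 134 × e^(−0.06931 × 43.1) = 134 × e^(−2.987) = 134 × 0.05042 ≈ 6.76 µg/L

6.76 µg/L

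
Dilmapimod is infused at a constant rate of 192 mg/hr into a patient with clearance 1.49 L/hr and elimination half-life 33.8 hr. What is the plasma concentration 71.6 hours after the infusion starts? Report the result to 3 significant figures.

Css = rate / CL = 192 / 1.49 = 128.9 µg/mL
k = ln 2 / 33.8 = 0.02051 hr⁻¹
C(t) = Css (1 − e^(−kt)) = 128.9 × (1 − e^(−1.468)) = 128.9 × 0.7697 ≈ 99.2 µg/mL

99.2 µg/mL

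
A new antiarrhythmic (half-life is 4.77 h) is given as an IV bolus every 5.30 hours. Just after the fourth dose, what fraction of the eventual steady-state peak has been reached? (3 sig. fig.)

k = ln 2 / 4.77 = 0.1453 h⁻¹
f_n = 1 − e^(−nkτ) = 1 − e^(−4 × 0.1453 × 5.30) = 1 − e^(−3.081) = 1 − 0.04593 ≈ 0.954

0.954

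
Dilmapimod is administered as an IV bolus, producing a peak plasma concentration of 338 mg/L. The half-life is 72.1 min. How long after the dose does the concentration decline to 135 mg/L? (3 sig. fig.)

95.5 minutes

k = ln 2 / 72.1 = 0.009614 min⁻¹
C(t) = C₀ e^(−kt)  ⇒  t = ln(C₀/C) / k
t = ln(338/135) / 0.009614 = 0.9178 / 0.009614 ≈ 95.5 minutes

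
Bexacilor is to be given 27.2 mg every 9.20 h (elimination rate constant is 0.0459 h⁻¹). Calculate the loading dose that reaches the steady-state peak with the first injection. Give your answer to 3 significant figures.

Accumulation ratio R = 1 / (1 − e^(−kτ)) = 1 / (1 − e^(−0.04590×9.20)) = 1 / (1 − 0.6556) = 2.903
Loading dose = maintenance dose × R = 27.2 × 2.903 ≈ 79.0 mg

79.0 mg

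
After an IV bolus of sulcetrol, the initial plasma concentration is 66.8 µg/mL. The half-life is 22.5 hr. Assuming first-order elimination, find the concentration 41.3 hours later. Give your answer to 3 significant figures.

18.7 µg/mL

k = ln 2 / 22.5 = 0.03081 hr⁻¹
41.3 hr is 1.836 half-lives, so C = 66.8 × (1/2)^1.836 = 66.8 × 0.2802 ≈ 18.7 µg/mL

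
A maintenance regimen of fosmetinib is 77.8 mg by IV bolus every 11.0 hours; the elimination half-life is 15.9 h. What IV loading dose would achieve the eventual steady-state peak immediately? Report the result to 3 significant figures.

k = ln 2 / 15.9 = 0.04359 h⁻¹
Accumulation ratio R = 1 / (1 − e^(−kτ)) = 1 / (1 − e^(−0.04359×11.0)) = 1 / (1 − 0.6191) = 2.625
Loading dose = maintenance dose × R = 77.8 × 2.625 ≈ 204 mg

204 mg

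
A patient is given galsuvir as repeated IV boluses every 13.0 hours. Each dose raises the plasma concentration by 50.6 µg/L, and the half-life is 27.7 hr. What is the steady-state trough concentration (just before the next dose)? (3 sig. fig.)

k = ln 2 / 27.7 = 0.02502 hr⁻¹
Fraction remaining after one interval: e^(−kτ) = e^(−0.02502 × 13.0) = 0.7223
R = 1 / (1 − 0.7223) = 3.601
Css,max = 50.6 × 3.601 = 182.2 µg/L
Css,min = Css,max × e^(−kτ) = 182.2 × 0.7223 ≈ 132 µg/L

132 µg/L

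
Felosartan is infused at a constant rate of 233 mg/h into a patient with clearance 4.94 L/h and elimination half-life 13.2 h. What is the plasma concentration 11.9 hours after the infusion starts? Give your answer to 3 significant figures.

Css = rate / CL = 233 / 4.94 = 47.17 mg/L
k = ln 2 / 13.2 = 0.05251 h⁻¹
C(t) = Css (1 − e^(−kt)) = 47.17 × (1 − e^(−0.6249)) = 47.17 × 0.4647 ≈ 21.9 mg/L

21.9 mg/L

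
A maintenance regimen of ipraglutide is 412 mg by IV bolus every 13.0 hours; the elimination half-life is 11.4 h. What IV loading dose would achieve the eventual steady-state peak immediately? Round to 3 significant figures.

754 mg

k = ln 2 / 11.4 = 0.06080 h⁻¹
Accumulation ratio R = 1 / (1 − e^(−kτ)) = 1 / (1 − e^(−0.06080×13.0)) = 1 / (1 − 0.4536) = 1.830
Loading dose = maintenance dose × R = 412 × 1.830 ≈ 754 mg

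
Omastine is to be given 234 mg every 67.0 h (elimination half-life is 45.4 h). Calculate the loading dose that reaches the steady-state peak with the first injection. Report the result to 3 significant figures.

365 mg

k = ln 2 / 45.4 = 0.01527 h⁻¹
Accumulation ratio R = 1 / (1 − e^(−kτ)) = 1 / (1 − e^(−0.01527×67.0)) = 1 / (1 − 0.3595) = 1.561
Loading dose = maintenance dose × R = 234 × 1.561 ≈ 365 mg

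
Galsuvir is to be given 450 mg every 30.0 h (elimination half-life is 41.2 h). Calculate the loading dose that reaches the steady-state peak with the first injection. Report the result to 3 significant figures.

k = ln 2 / 41.2 = 0.01682 h⁻¹
Accumulation ratio R = 1 / (1 − e^(−kτ)) = 1 / (1 − e^(−0.01682×30.0)) = 1 / (1 − 0.6037) = 2.523
Loading dose = maintenance dose × R = 450 × 2.523 ≈ 1140 mg

1140 mg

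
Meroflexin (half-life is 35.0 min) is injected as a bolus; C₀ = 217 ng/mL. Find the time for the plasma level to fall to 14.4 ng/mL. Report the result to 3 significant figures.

137 minutes

k = ln 2 / 35.0 = 0.01980 min⁻¹
C(t) = C₀ e^(−kt)  ⇒  t = ln(C₀/C) / k
t = ln(217/14.4) / 0.01980 = 2.713 / 0.01980 ≈ 137 minutes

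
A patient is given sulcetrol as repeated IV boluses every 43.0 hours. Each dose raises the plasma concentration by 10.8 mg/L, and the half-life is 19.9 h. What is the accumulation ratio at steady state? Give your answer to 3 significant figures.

k = ln 2 / 19.9 = 0.03483 h⁻¹
Fraction remaining after one interval: e^(−kτ) = e^(−0.03483 × 43.0) = 0.2236
R = 1 / (1 − 0.2236) = 1 / 0.7764 ≈ 1.29

1.29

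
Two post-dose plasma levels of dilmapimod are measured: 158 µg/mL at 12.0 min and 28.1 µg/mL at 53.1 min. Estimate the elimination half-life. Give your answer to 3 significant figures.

16.5 minutes

k = ln(C₁/C₂) / (t₂ − t₁) = ln(158/28.1) / (53.1 − 12.0)
  = 1.727 / 41.10 = 0.04202 min⁻¹
t½ = ln 2 / k = ln 2 / 0.04202 ≈ 16.5 minutes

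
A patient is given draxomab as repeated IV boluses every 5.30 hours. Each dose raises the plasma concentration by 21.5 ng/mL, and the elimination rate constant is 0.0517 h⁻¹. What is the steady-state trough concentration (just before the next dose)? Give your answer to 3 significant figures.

Fraction remaining after one interval: e^(−kτ) = e^(−0.05170 × 5.30) = 0.7603
R = 1 / (1 − 0.7603) = 4.172
Css,max = 21.5 × 4.172 = 89.70 ng/mL
Css,min = Css,max × e^(−kτ) = 89.70 × 0.7603 ≈ 68.2 ng/mL

68.2 ng/mL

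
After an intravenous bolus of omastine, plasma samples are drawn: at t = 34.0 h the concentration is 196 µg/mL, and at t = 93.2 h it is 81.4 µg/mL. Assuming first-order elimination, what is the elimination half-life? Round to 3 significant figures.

k = ln(C₁/C₂) / (t₂ − t₁) = ln(196/81.4) / (93.2 − 34.0)
  = 0.8787 / 59.20 = 0.01484 h⁻¹
t½ = ln 2 / k = ln 2 / 0.01484 ≈ 46.7 hours

46.7 hours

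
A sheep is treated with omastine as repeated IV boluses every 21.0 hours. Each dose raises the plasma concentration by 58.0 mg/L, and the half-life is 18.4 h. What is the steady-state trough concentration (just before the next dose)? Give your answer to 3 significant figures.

48.1 mg/L

k = ln 2 / 18.4 = 0.03767 h⁻¹
Fraction remaining after one interval: e^(−kτ) = e^(−0.03767 × 21.0) = 0.4533
R = 1 / (1 − 0.4533) = 1.829
Css,max = 58.0 × 1.829 = 106.1 mg/L
Css,min = Css,max × e^(−kτ) = 106.1 × 0.4533 ≈ 48.1 mg/L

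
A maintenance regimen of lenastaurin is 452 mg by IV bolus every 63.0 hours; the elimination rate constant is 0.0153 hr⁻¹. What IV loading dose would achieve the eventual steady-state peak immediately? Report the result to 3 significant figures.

731 mg

Accumulation ratio R = 1 / (1 − e^(−kτ)) = 1 / (1 − e^(−0.01530×63.0)) = 1 / (1 − 0.3814) = 1.617
Loading dose = maintenance dose × R = 452 × 1.617 ≈ 731 mg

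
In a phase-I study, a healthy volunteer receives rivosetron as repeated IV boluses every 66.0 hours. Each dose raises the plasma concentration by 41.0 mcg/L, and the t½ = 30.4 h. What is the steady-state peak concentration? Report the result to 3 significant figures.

52.7 mcg/L

k = ln 2 / 30.4 = 0.02280 h⁻¹
Fraction remaining after one interval: e^(−kτ) = e^(−0.02280 × 66.0) = 0.2220
R = 1 / (1 − 0.2220) = 1.285
Css,max = 41.0 × 1.285 ≈ 52.7 mcg/L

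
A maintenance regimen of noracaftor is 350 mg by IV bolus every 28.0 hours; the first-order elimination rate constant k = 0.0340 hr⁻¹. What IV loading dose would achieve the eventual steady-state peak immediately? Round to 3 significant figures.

Accumulation ratio R = 1 / (1 − e^(−kτ)) = 1 / (1 − e^(−0.03400×28.0)) = 1 / (1 − 0.3860) = 1.629
Loading dose = maintenance dose × R = 350 × 1.629 ≈ 570 mg

570 mg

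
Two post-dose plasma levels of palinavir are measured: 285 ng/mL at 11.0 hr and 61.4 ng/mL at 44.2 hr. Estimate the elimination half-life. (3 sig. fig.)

15.0 hours

k = ln(C₁/C₂) / (t₂ − t₁) = ln(285/61.4) / (44.2 − 11.0)
  = 1.535 / 33.20 = 0.04624 hr⁻¹
t½ = ln 2 / k = ln 2 / 0.04624 ≈ 15.0 hours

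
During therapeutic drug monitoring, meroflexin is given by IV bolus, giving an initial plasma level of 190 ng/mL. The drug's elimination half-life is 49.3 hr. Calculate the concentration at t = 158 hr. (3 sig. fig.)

20.6 ng/mL

k = ln 2 / 49.3 = 0.01406 hr⁻¹
158 hr is 3.205 half-lives, so C = 190 × (1/2)^3.205 = 190 × 0.1085 ≈ 20.6 ng/mL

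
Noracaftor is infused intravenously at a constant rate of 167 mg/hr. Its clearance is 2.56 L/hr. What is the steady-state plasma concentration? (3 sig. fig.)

Css = infusion rate / CL = 167 / 2.56 ≈ 65.2 mg/L

65.2 mg/L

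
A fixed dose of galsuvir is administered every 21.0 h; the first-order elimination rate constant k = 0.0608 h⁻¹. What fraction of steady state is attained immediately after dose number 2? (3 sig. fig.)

f_n = 1 − e^(−nkτ) = 1 − e^(−2 × 0.06080 × 21.0) = 1 − e^(−2.554) = 1 − 0.07780 ≈ 0.922

0.922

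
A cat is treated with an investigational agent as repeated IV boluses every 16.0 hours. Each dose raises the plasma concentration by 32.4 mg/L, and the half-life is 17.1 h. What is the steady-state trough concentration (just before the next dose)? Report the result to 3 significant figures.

35.5 mg/L

k = ln 2 / 17.1 = 0.04053 h⁻¹
Fraction remaining after one interval: e^(−kτ) = e^(−0.04053 × 16.0) = 0.5228
R = 1 / (1 − 0.5228) = 2.096
Css,max = 32.4 × 2.096 = 67.90 mg/L
Css,min = Css,max × e^(−kτ) = 67.90 × 0.5228 ≈ 35.5 mg/L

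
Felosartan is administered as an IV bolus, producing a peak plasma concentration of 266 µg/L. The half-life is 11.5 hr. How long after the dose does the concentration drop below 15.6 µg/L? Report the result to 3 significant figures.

k = ln 2 / 11.5 = 0.06027 hr⁻¹
C(t) = C₀ e^(−kt)  ⇒  t = ln(C₀/C) / k
t = ln(266/15.6) / 0.06027 = 2.836 / 0.06027 ≈ 47.1 hours

47.1 hours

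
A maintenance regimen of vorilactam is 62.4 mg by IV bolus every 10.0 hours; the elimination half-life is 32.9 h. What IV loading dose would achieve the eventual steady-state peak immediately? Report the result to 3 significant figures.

k = ln 2 / 32.9 = 0.02107 h⁻¹
Accumulation ratio R = 1 / (1 − e^(−kτ)) = 1 / (1 − e^(−0.02107×10.0)) = 1 / (1 − 0.8100) = 5.264
Loading dose = maintenance dose × R = 62.4 × 5.264 ≈ 328 mg

328 mg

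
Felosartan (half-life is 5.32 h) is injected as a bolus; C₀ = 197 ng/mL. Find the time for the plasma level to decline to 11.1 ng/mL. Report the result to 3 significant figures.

k = ln 2 / 5.32 = 0.1303 h⁻¹
C(t) = C₀ e^(−kt)  ⇒  t = ln(C₀/C) / k
t = ln(197/11.1) / 0.1303 = 2.876 / 0.1303 ≈ 22.1 hours

22.1 hours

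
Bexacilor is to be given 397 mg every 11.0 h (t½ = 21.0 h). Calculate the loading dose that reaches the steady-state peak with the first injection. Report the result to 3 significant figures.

k = ln 2 / 21.0 = 0.03301 h⁻¹
Accumulation ratio R = 1 / (1 − e^(−kτ)) = 1 / (1 − e^(−0.03301×11.0)) = 1 / (1 − 0.6955) = 3.284
Loading dose = maintenance dose × R = 397 × 3.284 ≈ 1300 mg

1300 mg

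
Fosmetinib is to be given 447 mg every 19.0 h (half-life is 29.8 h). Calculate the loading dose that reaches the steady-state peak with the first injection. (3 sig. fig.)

k = ln 2 / 29.8 = 0.02326 h⁻¹
Accumulation ratio R = 1 / (1 − e^(−kτ)) = 1 / (1 − e^(−0.02326×19.0)) = 1 / (1 − 0.6428) = 2.799
Loading dose = maintenance dose × R = 447 × 2.799 ≈ 1250 mg

1250 mg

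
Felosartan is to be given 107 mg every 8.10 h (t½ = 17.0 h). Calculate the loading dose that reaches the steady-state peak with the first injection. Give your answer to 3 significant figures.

k = ln 2 / 17.0 = 0.04077 h⁻¹
Accumulation ratio R = 1 / (1 − e^(−kτ)) = 1 / (1 − e^(−0.04077×8.10)) = 1 / (1 − 0.7187) = 3.555
Loading dose = maintenance dose × R = 107 × 3.555 ≈ 380 mg

380 mg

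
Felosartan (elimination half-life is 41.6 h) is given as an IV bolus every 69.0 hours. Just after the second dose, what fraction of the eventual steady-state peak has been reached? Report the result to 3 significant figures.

0.900

k = ln 2 / 41.6 = 0.01666 h⁻¹
f_n = 1 − e^(−nkτ) = 1 − e^(−2 × 0.01666 × 69.0) = 1 − e^(−2.299) = 1 − 0.1003 ≈ 0.900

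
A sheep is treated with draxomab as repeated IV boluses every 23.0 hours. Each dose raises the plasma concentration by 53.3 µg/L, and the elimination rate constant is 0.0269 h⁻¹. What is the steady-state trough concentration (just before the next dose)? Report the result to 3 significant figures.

Fraction remaining after one interval: e^(−kτ) = e^(−0.02690 × 23.0) = 0.5386
R = 1 / (1 − 0.5386) = 2.168
Css,max = 53.3 × 2.168 = 115.5 µg/L
Css,min = Css,max × e^(−kτ) = 115.5 × 0.5386 ≈ 62.2 µg/L

62.2 µg/L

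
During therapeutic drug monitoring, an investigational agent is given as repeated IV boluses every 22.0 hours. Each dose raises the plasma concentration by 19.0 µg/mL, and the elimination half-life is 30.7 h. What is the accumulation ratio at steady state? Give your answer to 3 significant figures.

k = ln 2 / 30.7 = 0.02258 h⁻¹
Fraction remaining after one interval: e^(−kτ) = e^(−0.02258 × 22.0) = 0.6085
R = 1 / (1 − 0.6085) = 1 / 0.3915 ≈ 2.55

2.55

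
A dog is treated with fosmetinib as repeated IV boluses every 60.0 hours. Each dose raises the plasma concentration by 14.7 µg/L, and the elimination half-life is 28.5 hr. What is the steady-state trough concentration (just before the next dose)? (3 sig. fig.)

4.45 µg/L

k = ln 2 / 28.5 = 0.02432 hr⁻¹
Fraction remaining after one interval: e^(−kτ) = e^(−0.02432 × 60.0) = 0.2324
R = 1 / (1 − 0.2324) = 1.303
Css,max = 14.7 × 1.303 = 19.15 µg/L
Css,min = Css,max × e^(−kτ) = 19.15 × 0.2324 ≈ 4.45 µg/L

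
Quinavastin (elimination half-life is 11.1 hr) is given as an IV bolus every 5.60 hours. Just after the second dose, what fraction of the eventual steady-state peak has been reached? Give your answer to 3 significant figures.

0.503

k = ln 2 / 11.1 = 0.06245 hr⁻¹
f_n = 1 − e^(−nkτ) = 1 − e^(−2 × 0.06245 × 5.60) = 1 − e^(−0.6994) = 1 − 0.4969 ≈ 0.503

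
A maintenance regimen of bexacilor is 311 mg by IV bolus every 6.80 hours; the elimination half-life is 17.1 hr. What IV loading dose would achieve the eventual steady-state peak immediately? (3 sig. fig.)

k = ln 2 / 17.1 = 0.04053 hr⁻¹
Accumulation ratio R = 1 / (1 − e^(−kτ)) = 1 / (1 − e^(−0.04053×6.80)) = 1 / (1 − 0.7591) = 4.151
Loading dose = maintenance dose × R = 311 × 4.151 ≈ 1290 mg

1290 mg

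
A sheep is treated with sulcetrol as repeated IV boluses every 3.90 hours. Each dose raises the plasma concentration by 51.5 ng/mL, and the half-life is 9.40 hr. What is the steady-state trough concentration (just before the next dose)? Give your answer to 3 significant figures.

155 ng/mL

k = ln 2 / 9.40 = 0.07374 hr⁻¹
Fraction remaining after one interval: e^(−kτ) = e^(−0.07374 × 3.90) = 0.7501
R = 1 / (1 − 0.7501) = 4.001
Css,max = 51.5 × 4.001 = 206.1 ng/mL
Css,min = Css,max × e^(−kτ) = 206.1 × 0.7501 ≈ 155 ng/mL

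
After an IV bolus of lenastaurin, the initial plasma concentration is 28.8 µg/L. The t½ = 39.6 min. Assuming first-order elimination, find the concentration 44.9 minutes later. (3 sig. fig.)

13.1 µg/L

k = ln 2 / 39.6 = 0.01750 min⁻¹
44.9 min is 1.134 half-lives, so C = 28.8 × (1/2)^1.134 = 28.8 × 0.4557 ≈ 13.1 µg/L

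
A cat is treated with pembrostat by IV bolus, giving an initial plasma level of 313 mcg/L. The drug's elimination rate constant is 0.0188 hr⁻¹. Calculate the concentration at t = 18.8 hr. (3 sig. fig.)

220 mcg/L

C(t) = C₀ e^(−kt) = 313 × e^(−0.01880 × 18.8) = 313 × e^(−0.3534) = 313 × 0.7023 ≈ 220 mcg/L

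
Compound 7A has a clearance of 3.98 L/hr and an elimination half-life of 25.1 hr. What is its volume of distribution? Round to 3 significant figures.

144 L

k = ln 2 / t½ = ln 2 / 25.1 = 0.02762 hr⁻¹
V = CL / k = 3.98 / 0.02762 ≈ 144 L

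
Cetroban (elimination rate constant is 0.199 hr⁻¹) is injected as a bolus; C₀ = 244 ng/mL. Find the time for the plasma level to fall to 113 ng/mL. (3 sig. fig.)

3.87 hours

C(t) = C₀ e^(−kt)  ⇒  t = ln(C₀/C) / k
t = ln(244/113) / 0.1990 = 0.7698 / 0.1990 ≈ 3.87 hours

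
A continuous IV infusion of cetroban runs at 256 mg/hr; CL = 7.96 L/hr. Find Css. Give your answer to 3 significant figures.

32.2 µg/mL

Css = infusion rate / CL = 256 / 7.96 ≈ 32.2 µg/mL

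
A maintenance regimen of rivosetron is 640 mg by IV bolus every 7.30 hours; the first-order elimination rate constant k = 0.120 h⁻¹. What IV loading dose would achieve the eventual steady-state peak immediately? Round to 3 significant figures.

1100 mg

Accumulation ratio R = 1 / (1 − e^(−kτ)) = 1 / (1 − e^(−0.1200×7.30)) = 1 / (1 − 0.4164) = 1.714
Loading dose = maintenance dose × R = 640 × 1.714 ≈ 1100 mg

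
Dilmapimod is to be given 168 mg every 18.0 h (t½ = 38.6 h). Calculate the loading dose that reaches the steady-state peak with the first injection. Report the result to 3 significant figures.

608 mg

k = ln 2 / 38.6 = 0.01796 h⁻¹
Accumulation ratio R = 1 / (1 − e^(−kτ)) = 1 / (1 − e^(−0.01796×18.0)) = 1 / (1 − 0.7238) = 3.621
Loading dose = maintenance dose × R = 168 × 3.621 ≈ 608 mg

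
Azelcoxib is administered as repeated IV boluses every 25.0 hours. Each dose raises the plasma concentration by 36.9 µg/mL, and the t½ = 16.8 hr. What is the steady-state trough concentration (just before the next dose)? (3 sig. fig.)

k = ln 2 / 16.8 = 0.04126 hr⁻¹
Fraction remaining after one interval: e^(−kτ) = e^(−0.04126 × 25.0) = 0.3565
R = 1 / (1 − 0.3565) = 1.554
Css,max = 36.9 × 1.554 = 57.34 µg/mL
Css,min = Css,max × e^(−kτ) = 57.34 × 0.3565 ≈ 20.4 µg/mL

20.4 µg/mL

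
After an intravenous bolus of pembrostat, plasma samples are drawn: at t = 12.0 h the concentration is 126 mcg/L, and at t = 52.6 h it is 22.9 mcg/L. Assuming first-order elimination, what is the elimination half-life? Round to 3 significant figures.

k = ln(C₁/C₂) / (t₂ − t₁) = ln(126/22.9) / (52.6 − 12.0)
  = 1.705 / 40.60 = 0.04200 h⁻¹
t½ = ln 2 / k = ln 2 / 0.04200 ≈ 16.5 hours

16.5 hours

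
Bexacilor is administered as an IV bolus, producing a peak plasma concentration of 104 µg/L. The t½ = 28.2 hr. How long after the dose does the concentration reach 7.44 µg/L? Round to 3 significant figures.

k = ln 2 / 28.2 = 0.02458 hr⁻¹
C(t) = C₀ e^(−kt)  ⇒  t = ln(C₀/C) / k
t = ln(104/7.44) / 0.02458 = 2.638 / 0.02458 ≈ 107 hours

107 hours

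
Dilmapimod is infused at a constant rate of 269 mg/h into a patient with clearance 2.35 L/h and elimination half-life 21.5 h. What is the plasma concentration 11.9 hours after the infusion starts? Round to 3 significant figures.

36.5 mg/L

Css = rate / CL = 269 / 2.35 = 114.5 mg/L
k = ln 2 / 21.5 = 0.03224 h⁻¹
C(t) = Css (1 − e^(−kt)) = 114.5 × (1 − e^(−0.3836)) = 114.5 × 0.3186 ≈ 36.5 mg/L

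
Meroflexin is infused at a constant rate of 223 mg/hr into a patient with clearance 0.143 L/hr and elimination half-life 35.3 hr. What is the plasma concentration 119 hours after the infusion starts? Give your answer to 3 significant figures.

Css = rate / CL = 223 / 0.143 = 1559 µg/mL
k = ln 2 / 35.3 = 0.01964 hr⁻¹
C(t) = Css (1 − e^(−kt)) = 1559 × (1 − e^(−2.337)) = 1559 × 0.9034 ≈ 1410 µg/mL

1410 µg/mL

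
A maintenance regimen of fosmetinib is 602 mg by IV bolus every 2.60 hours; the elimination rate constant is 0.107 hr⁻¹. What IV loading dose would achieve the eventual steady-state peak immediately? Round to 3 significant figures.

2480 mg

Accumulation ratio R = 1 / (1 − e^(−kτ)) = 1 / (1 − e^(−0.1070×2.60)) = 1 / (1 − 0.7571) = 4.118
Loading dose = maintenance dose × R = 602 × 4.118 ≈ 2480 mg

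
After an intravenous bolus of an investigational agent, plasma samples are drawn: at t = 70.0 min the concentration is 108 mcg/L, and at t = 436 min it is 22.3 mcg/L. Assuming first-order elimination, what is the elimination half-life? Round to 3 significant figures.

161 minutes

k = ln(C₁/C₂) / (t₂ − t₁) = ln(108/22.3) / (436 − 70.0)
  = 1.578 / 366.0 = 0.004310 min⁻¹
t½ = ln 2 / k = ln 2 / 0.004310 ≈ 161 minutes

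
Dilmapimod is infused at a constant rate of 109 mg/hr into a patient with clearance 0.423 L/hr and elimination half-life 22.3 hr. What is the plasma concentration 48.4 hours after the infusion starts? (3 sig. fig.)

Css = rate / CL = 109 / 0.423 = 257.7 µg/mL
k = ln 2 / 22.3 = 0.03108 hr⁻¹
C(t) = Css (1 − e^(−kt)) = 257.7 × (1 − e^(−1.504)) = 257.7 × 0.7779 ≈ 200 µg/mL

200 µg/mL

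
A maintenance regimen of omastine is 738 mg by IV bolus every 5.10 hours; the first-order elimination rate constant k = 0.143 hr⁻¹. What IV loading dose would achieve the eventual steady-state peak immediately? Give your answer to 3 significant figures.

Accumulation ratio R = 1 / (1 − e^(−kτ)) = 1 / (1 − e^(−0.1430×5.10)) = 1 / (1 − 0.4822) = 1.931
Loading dose = maintenance dose × R = 738 × 1.931 ≈ 1430 mg

1430 mg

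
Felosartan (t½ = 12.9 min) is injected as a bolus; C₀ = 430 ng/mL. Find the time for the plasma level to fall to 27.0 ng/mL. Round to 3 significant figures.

51.5 minutes

k = ln 2 / 12.9 = 0.05373 min⁻¹
C(t) = C₀ e^(−kt)  ⇒  t = ln(C₀/C) / k
t = ln(430/27.0) / 0.05373 = 2.768 / 0.05373 ≈ 51.5 minutes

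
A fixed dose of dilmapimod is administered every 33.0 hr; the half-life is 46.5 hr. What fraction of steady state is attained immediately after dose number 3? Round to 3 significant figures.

k = ln 2 / 46.5 = 0.01491 hr⁻¹
f_n = 1 − e^(−nkτ) = 1 − e^(−3 × 0.01491 × 33.0) = 1 − e^(−1.476) = 1 − 0.2286 ≈ 0.771

0.771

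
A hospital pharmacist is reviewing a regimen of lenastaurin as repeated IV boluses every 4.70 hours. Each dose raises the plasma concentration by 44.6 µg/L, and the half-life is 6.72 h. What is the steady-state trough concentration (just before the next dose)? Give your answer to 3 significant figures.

71.5 µg/L

k = ln 2 / 6.72 = 0.1031 h⁻¹
Fraction remaining after one interval: e^(−kτ) = e^(−0.1031 × 4.70) = 0.6158
R = 1 / (1 − 0.6158) = 2.603
Css,max = 44.6 × 2.603 = 116.1 µg/L
Css,min = Css,max × e^(−kτ) = 116.1 × 0.6158 ≈ 71.5 µg/L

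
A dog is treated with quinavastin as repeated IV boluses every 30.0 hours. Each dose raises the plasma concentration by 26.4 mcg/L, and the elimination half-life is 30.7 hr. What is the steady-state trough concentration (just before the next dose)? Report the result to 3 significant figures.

27.3 mcg/L

k = ln 2 / 30.7 = 0.02258 hr⁻¹
Fraction remaining after one interval: e^(−kτ) = e^(−0.02258 × 30.0) = 0.5080
R = 1 / (1 − 0.5080) = 2.032
Css,max = 26.4 × 2.032 = 53.65 mcg/L
Css,min = Css,max × e^(−kτ) = 53.65 × 0.5080 ≈ 27.3 mcg/L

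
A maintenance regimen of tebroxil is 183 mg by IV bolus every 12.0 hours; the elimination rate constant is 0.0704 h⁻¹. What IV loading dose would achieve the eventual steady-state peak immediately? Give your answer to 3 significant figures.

321 mg

Accumulation ratio R = 1 / (1 − e^(−kτ)) = 1 / (1 − e^(−0.07040×12.0)) = 1 / (1 − 0.4296) = 1.753
Loading dose = maintenance dose × R = 183 × 1.753 ≈ 321 mg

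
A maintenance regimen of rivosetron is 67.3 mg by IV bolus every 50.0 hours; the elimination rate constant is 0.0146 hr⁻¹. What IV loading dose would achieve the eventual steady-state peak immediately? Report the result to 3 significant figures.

130 mg

Accumulation ratio R = 1 / (1 − e^(−kτ)) = 1 / (1 − e^(−0.01460×50.0)) = 1 / (1 − 0.4819) = 1.930
Loading dose = maintenance dose × R = 67.3 × 1.930 ≈ 130 mg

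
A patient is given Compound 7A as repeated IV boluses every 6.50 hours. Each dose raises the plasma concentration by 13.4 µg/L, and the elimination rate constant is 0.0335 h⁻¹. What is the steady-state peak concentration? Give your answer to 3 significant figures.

Fraction remaining after one interval: e^(−kτ) = e^(−0.03350 × 6.50) = 0.8043
R = 1 / (1 − 0.8043) = 5.111
Css,max = 13.4 × 5.111 ≈ 68.5 µg/L

68.5 µg/L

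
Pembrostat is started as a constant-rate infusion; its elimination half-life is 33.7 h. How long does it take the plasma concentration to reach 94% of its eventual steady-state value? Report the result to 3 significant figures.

137 hours

k = ln 2 / 33.7 = 0.02057 h⁻¹
f = 1 − e^(−kt)  ⇒  t = −ln(1 − f) / k
t = −ln(1 − 0.94) / 0.02057 = 2.813 / 0.02057 ≈ 137 hours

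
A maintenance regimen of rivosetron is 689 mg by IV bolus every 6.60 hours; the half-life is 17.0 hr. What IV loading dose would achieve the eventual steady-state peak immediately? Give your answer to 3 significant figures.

2920 mg

k = ln 2 / 17.0 = 0.04077 hr⁻¹
Accumulation ratio R = 1 / (1 − e^(−kτ)) = 1 / (1 − e^(−0.04077×6.60)) = 1 / (1 − 0.7641) = 4.238
Loading dose = maintenance dose × R = 689 × 4.238 ≈ 2920 mg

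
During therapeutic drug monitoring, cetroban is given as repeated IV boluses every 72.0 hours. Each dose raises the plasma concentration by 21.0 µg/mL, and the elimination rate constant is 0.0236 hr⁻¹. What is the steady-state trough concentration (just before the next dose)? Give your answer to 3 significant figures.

Fraction remaining after one interval: e^(−kτ) = e^(−0.02360 × 72.0) = 0.1828
R = 1 / (1 − 0.1828) = 1.224
Css,max = 21.0 × 1.224 = 25.70 µg/mL
Css,min = Css,max × e^(−kτ) = 25.70 × 0.1828 ≈ 4.70 µg/mL

4.70 µg/mL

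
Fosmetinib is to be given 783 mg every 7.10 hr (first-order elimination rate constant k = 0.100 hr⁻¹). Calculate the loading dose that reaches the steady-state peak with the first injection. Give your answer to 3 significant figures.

1540 mg

Accumulation ratio R = 1 / (1 − e^(−kτ)) = 1 / (1 − e^(−0.1000×7.10)) = 1 / (1 − 0.4916) = 1.967
Loading dose = maintenance dose × R = 783 × 1.967 ≈ 1540 mg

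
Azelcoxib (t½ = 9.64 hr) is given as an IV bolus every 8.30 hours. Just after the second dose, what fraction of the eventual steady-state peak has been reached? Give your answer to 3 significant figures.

0.697

k = ln 2 / 9.64 = 0.07190 hr⁻¹
f_n = 1 − e^(−nkτ) = 1 − e^(−2 × 0.07190 × 8.30) = 1 − e^(−1.194) = 1 − 0.3031 ≈ 0.697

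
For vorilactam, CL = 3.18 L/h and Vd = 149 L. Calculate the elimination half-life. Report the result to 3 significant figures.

32.5 hours

k = CL / V = 3.18 / 149 = 0.02134 h⁻¹
t½ = ln 2 / k = ln 2 / 0.02134 ≈ 32.5 hours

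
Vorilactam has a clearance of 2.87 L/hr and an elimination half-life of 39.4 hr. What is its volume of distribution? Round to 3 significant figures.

k = ln 2 / t½ = ln 2 / 39.4 = 0.01759 hr⁻¹
V = CL / k = 2.87 / 0.01759 ≈ 163 L

163 L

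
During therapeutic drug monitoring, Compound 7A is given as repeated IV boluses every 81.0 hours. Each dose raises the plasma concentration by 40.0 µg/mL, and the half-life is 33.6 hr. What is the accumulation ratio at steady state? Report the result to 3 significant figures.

1.23

k = ln 2 / 33.6 = 0.02063 hr⁻¹
Fraction remaining after one interval: e^(−kτ) = e^(−0.02063 × 81.0) = 0.1881
R = 1 / (1 − 0.1881) = 1 / 0.8119 ≈ 1.23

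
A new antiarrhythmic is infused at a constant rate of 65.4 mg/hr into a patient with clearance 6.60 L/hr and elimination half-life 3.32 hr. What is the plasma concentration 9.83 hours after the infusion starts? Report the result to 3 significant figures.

8.64 mg/L

Css = rate / CL = 65.4 / 6.60 = 9.909 mg/L
k = ln 2 / 3.32 = 0.2088 hr⁻¹
C(t) = Css (1 − e^(−kt)) = 9.909 × (1 − e^(−2.052)) = 9.909 × 0.8716 ≈ 8.64 mg/L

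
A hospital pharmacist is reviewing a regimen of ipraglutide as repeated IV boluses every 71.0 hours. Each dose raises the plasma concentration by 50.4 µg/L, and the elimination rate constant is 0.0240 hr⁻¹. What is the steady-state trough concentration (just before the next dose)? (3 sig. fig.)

11.2 µg/L

Fraction remaining after one interval: e^(−kτ) = e^(−0.02400 × 71.0) = 0.1820
R = 1 / (1 − 0.1820) = 1.222
Css,max = 50.4 × 1.222 = 61.61 µg/L
Css,min = Css,max × e^(−kτ) = 61.61 × 0.1820 ≈ 11.2 µg/L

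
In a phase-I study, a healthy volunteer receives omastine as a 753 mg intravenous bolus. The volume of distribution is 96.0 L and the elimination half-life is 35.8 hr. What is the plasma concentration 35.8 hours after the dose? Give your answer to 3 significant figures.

3.92 mg/L

C₀ = dose / V = 753 / 96.0 = 7.844 mg/L
k = ln 2 / 35.8 = 0.01936 hr⁻¹
C(t) = C₀ e^(−kt) = 7.844 × e^(−0.01936 × 35.8) = 7.844 × e^(−0.6931) = 7.844 × 0.5000 ≈ 3.92 mg/L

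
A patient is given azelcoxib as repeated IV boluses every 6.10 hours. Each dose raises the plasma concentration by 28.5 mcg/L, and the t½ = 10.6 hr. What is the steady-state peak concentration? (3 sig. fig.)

86.6 mcg/L

k = ln 2 / 10.6 = 0.06539 hr⁻¹
Fraction remaining after one interval: e^(−kτ) = e^(−0.06539 × 6.10) = 0.6711
R = 1 / (1 − 0.6711) = 3.040
Css,max = 28.5 × 3.040 ≈ 86.6 mcg/L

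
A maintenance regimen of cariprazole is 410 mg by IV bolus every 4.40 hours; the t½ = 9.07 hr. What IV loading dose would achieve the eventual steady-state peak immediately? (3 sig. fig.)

1440 mg

k = ln 2 / 9.07 = 0.07642 hr⁻¹
Accumulation ratio R = 1 / (1 − e^(−kτ)) = 1 / (1 − e^(−0.07642×4.40)) = 1 / (1 − 0.7144) = 3.502
Loading dose = maintenance dose × R = 410 × 3.502 ≈ 1440 mg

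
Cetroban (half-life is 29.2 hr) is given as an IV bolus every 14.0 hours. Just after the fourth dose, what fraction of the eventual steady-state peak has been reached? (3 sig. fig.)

k = ln 2 / 29.2 = 0.02374 hr⁻¹
f_n = 1 − e^(−nkτ) = 1 − e^(−4 × 0.02374 × 14.0) = 1 − e^(−1.329) = 1 − 0.2647 ≈ 0.735

0.735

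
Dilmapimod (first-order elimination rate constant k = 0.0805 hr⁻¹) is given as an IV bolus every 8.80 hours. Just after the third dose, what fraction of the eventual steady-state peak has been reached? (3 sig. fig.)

f_n = 1 − e^(−nkτ) = 1 − e^(−3 × 0.08050 × 8.80) = 1 − e^(−2.125) = 1 − 0.1194 ≈ 0.881

0.881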